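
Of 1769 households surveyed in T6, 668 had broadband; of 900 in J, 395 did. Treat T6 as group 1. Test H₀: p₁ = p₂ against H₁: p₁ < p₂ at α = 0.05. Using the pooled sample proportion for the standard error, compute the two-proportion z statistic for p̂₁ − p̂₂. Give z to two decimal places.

z = -3.06

p̂₁ = 668/1769 = 0.3776, p̂₂ = 395/900 = 0.4389.
Pooled p̂ = (668+395)/(1769+900) = 1063/2669 = 0.3983.
SE = √(p̂(1−p̂)(1/n₁+1/n₂)) = √(0.3983·0.6017·0.0016764) = √(0.000401754) = 0.0200.
z = (0.3776 − 0.4389)/0.0200 = -0.0613/0.0200 = -3.06.
p-value = P(Z < -3.057) ≈ 0.0011; since p < α = 0.05, reject H₀.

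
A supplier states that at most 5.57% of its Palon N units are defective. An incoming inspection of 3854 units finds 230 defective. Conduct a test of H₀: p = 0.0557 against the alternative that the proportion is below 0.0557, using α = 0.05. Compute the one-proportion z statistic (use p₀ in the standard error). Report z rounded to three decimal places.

z = 1.077

p̂ = 230/3854 ≈ 0.059678.
Standard error under H₀: √(0.0557×0.9443/3854) = 0.003694.
z = (0.059678 − 0.0557)/0.003694 = 0.003978/0.003694 = 1.077.
p-value = P(Z < 1.077) ≈ 0.8592. With α = 0.05, fail to reject H₀.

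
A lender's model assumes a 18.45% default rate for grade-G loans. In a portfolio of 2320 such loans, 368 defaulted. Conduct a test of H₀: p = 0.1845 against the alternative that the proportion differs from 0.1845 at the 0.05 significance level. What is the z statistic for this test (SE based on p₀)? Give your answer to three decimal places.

z = -3.214

p̂ = 368/2320 ≈ 0.158621.
SE = √(p₀(1−p₀)/n) = √(0.15046/2320) = 0.008053.
z = (0.158621 − 0.1845)/0.008053 = -0.025879/0.008053 = -3.214.
Two-sided p-value ≈ 2·Φ(−3.214) = 0.0013, so at α = 0.05 we reject H₀.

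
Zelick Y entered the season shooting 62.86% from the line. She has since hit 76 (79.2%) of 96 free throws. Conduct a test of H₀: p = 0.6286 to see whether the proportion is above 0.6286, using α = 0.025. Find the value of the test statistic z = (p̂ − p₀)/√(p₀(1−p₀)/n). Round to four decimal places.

z = 3.3067

p̂ = 76/96 = 0.791667.
SE = √(p₀(1−p₀)/n) = √(0.23346/96) = 0.049314.
z = (0.791667 − 0.6286)/0.049314 = 0.163067/0.049314 = 3.3067.
p-value = P(Z > 3.307) ≈ 0.0005, so at α = 0.025 we reject H₀.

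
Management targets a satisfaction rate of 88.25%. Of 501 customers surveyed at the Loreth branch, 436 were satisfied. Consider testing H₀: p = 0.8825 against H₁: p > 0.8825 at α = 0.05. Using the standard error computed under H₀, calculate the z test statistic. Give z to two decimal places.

p̂ = 436/501 = 0.8703.
Under H₀, SE = √(0.8825·0.1175/501) = √(0.000206974) = 0.0144.
z = (0.8703 − 0.8825)/0.0144 = -0.0122/0.0144 = -0.85.
p-value = P(Z > -0.851) ≈ 0.8026; since p > α = 0.05, fail to reject H₀.

z = -0.85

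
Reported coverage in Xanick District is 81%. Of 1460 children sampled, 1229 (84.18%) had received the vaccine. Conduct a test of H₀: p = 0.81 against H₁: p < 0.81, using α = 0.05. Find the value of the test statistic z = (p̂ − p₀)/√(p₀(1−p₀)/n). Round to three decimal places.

p̂ = 1229/1460 = 0.841781.
Standard error under H₀: √(0.81×0.19/1460) = 0.010267.
z = (0.841781 − 0.81)/0.010267 = 0.031781/0.010267 = 3.095.
p-value = P(Z < 3.095) ≈ 0.9990. With α = 0.05, fail to reject H₀.

z = 3.095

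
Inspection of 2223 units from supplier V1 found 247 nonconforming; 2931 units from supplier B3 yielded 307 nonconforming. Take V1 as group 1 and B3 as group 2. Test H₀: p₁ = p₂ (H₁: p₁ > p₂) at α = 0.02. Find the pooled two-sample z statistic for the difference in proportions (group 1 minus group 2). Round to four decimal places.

p̂₁ = 247/2223 ≈ 0.111111, p̂₂ = 307/2931 ≈ 0.104742.
Pooled p̂ = (247+307)/(2223+2931) = 554/5154 = 0.107489.
SE = √(0.0959354 × 0.000791023) = 0.008711.
z = (0.111111 − 0.104742)/0.008711 = 0.006369/0.008711 = 0.7311.
p-value = P(Z > 0.731) ≈ 0.2324; since p > α = 0.02, fail to reject H₀.

z = 0.7311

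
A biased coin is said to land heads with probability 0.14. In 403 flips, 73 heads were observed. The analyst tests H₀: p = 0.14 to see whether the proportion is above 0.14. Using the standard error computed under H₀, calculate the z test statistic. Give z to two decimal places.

z = 2.38

p̂ = 73/403 = 0.1811.
Standard error under H₀: √(0.14×0.86/403) = 0.0173.
z = (0.1811 − 0.14)/0.0173 = 0.0411/0.0173 = 2.38.
p-value = P(Z > 2.380) ≈ 0.0087.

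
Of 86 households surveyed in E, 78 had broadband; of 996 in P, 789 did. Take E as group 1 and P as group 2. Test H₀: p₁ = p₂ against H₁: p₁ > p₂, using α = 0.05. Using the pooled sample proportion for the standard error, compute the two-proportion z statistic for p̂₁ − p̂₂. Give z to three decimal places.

p̂₁ = 78/86 = 0.90698, p̂₂ = 789/996 = 0.79217.
Pooled p̂ = (78+789)/(86+996) = 867/1082 = 0.80129.
SE = √(p̂(1−p̂)(1/n₁+1/n₂)) = √(0.80129·0.19871·0.0126319) = √(0.00201128) = 0.04485.
z = (0.90698 − 0.79217)/0.04485 = 0.11481/0.04485 = 2.560.
p-value = P(Z > 2.560) ≈ 0.0052; since p < α = 0.05, reject H₀.

z = 2.560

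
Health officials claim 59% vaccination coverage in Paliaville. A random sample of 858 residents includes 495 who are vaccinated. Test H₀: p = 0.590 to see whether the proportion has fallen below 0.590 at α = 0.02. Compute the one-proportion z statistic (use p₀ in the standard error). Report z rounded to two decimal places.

z = -0.78

p̂ = 495/858 = 0.5769.
SE = √(p₀(1−p₀)/n) = √(0.2419/858) = 0.0168.
z = (0.5769 − 0.59)/0.0168 = -0.0131/0.0168 = -0.78.
p-value = P(Z < -0.779) ≈ 0.2180; since p > α = 0.02, fail to reject H₀.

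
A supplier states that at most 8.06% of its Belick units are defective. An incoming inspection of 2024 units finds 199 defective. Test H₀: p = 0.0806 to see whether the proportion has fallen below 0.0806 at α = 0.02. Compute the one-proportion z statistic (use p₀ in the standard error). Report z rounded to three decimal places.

p̂ = 199/2024 = 0.09832.
Under H₀, SE = √(0.0806·0.9194/2024) = √(3.66125e-05) = 0.00605.
z = (0.09832 − 0.0806)/0.00605 = 0.01772/0.00605 = 2.929.
p-value = P(Z < 2.929) ≈ 0.9983; since p > α = 0.02, fail to reject H₀.

z = 2.929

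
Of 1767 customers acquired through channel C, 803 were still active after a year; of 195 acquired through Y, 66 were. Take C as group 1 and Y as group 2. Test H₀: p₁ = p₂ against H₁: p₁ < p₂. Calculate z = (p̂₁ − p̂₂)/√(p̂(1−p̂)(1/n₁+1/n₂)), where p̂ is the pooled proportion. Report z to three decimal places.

p̂₁ = 803/1767 ≈ 0.45444, p̂₂ = 66/195 ≈ 0.33846.
Pooled p̂ = (803+66)/(1767+195) = 869/1962 = 0.44292.
SE = √(p̂(1−p̂)(1/n₁+1/n₂)) = √(0.44292·0.55708·0.00569414) = √(0.00140498) = 0.03748.
z = (0.45444 − 0.33846)/0.03748 = 0.11598/0.03748 = 3.094.
p-value = P(Z < 3.094) ≈ 0.9990.

z = 3.094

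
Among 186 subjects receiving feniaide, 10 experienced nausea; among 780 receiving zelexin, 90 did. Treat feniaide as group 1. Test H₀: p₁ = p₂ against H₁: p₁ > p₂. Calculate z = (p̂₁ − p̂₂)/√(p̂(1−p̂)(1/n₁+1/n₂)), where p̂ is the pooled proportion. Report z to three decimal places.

z = -2.479

p̂₁ = 10/186 ≈ 0.05376, p̂₂ = 90/780 ≈ 0.11538.
Pooled p̂ = (10+90)/(186+780) = 100/966 = 0.10352.
SE = √(0.0928033 × 0.0066584) = 0.02486.
z = (0.05376 − 0.11538)/0.02486 = -0.06162/0.02486 = -2.479.
p-value = P(Z > -2.479) ≈ 0.9934.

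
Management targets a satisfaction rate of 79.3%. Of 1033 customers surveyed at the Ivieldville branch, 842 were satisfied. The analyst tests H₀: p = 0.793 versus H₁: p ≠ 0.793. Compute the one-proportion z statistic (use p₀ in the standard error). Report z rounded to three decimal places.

z = 1.753

p̂ = 842/1033 ≈ 0.81510.
SE = √(p₀(1−p₀)/n) = √(0.16415/1033) = 0.01261.
z = (0.81510 − 0.793)/0.01261 = 0.02210/0.01261 = 1.753.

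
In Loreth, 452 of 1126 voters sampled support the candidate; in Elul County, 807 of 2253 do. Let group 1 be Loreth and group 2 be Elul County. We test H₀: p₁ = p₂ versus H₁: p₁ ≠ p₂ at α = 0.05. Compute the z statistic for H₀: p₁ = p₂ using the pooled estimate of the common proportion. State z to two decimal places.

z = 2.45

p̂₁ = 452/1126 = 0.4014, p̂₂ = 807/2253 = 0.3582.
Pooled p̂ = (452+807)/(1126+2253) = 1259/3379 = 0.3726.
SE = √(0.233768 × 0.00133195) = 0.0176.
z = (0.4014 − 0.3582)/0.0176 = 0.0432/0.0176 = 2.45.
Two-sided p-value ≈ 2·Φ(−2.450) = 0.0143; since p < α = 0.05, reject H₀.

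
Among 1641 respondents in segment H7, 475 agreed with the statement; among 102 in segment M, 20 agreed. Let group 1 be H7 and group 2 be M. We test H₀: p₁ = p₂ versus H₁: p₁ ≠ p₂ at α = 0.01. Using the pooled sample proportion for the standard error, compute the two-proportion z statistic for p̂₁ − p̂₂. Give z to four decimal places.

p̂₁ = 475/1641 ≈ 0.289458, p̂₂ = 20/102 ≈ 0.196078.
Pooled p̂ = (475+20)/(1641+102) = 495/1743 = 0.283993.
SE = √(p̂(1−p̂)(1/n₁+1/n₂)) = √(0.283993·0.716007·0.0104133) = √(0.00211745) = 0.046016.
z = (0.289458 − 0.196078)/0.046016 = 0.093380/0.046016 = 2.0293.
p-value = 2·P(Z > 2.029) ≈ 0.0424. With α = 0.01, fail to reject H₀.

z = 2.0293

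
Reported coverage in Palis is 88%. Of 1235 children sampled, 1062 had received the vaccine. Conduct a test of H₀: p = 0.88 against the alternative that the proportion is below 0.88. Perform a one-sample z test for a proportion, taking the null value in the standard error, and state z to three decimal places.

z = -2.172

p̂ = 1062/1235 = 0.859919.
Under H₀, SE = √(0.88·0.12/1235) = √(8.55061e-05) = 0.009247.
z = (0.859919 − 0.88)/0.009247 = -0.020081/0.009247 = -2.172.
p-value = P(Z < -2.172) ≈ 0.0149.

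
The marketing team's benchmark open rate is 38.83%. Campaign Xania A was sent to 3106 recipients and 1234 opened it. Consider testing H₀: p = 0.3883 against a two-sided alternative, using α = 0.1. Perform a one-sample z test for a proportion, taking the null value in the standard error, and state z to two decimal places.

p̂ = 1234/3106 ≈ 0.3973.
Standard error under H₀: √(0.3883×0.6117/3106) = 0.0087.
z = (0.3973 − 0.3883)/0.0087 = 0.0090/0.0087 = 1.03.
p-value = 2·P(Z > 1.029) ≈ 0.3036. With α = 0.1, fail to reject H₀.

z = 1.03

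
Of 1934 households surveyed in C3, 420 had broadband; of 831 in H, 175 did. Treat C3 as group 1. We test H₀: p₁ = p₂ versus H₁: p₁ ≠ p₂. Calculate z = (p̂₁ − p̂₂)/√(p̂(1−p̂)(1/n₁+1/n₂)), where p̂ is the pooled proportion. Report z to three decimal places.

z = 0.386

p̂₁ = 420/1934 ≈ 0.21717, p̂₂ = 175/831 ≈ 0.21059.
Pooled p̂ = (420+175)/(1934+831) = 595/2765 = 0.21519.
SE = √(0.168883 × 0.00172043) = 0.01705.
z = (0.21717 − 0.21059)/0.01705 = 0.00658/0.01705 = 0.386.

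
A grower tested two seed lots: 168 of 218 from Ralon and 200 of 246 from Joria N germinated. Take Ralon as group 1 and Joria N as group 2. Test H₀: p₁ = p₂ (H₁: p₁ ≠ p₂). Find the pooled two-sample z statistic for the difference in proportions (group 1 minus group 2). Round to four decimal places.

p̂₁ = 168/218 = 0.770642, p̂₂ = 200/246 = 0.813008.
Pooled p̂ = (168+200)/(218+246) = 368/464 = 0.793103.
SE = √(0.16409 × 0.0086522) = 0.037679.
z = (0.770642 − 0.813008)/0.037679 = -0.042366/0.037679 = -1.1244.

z = -1.1244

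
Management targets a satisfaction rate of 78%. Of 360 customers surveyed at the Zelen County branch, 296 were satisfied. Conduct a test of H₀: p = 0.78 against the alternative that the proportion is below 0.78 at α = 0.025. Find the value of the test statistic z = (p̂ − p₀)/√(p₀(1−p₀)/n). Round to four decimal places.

p̂ = 296/360 ≈ 0.822222.
Standard error under H₀: √(0.78×0.22/360) = 0.021833.
z = (0.822222 − 0.78)/0.021833 = 0.042222/0.021833 = 1.9339.
p-value = P(Z < 1.934) ≈ 0.9734; since p > α = 0.025, fail to reject H₀.

z = 1.9339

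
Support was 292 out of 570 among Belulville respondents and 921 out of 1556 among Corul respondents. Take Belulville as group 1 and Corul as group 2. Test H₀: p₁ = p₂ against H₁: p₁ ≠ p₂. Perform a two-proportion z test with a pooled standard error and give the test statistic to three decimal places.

p̂₁ = 292/570 = 0.512281, p̂₂ = 921/1556 = 0.591902.
Pooled p̂ = (292+921)/(570+1556) = 1213/2126 = 0.570555.
SE = √(0.245022 × 0.00239706) = 0.024235.
z = (0.512281 − 0.591902)/0.024235 = -0.079621/0.024235 = -3.285.
Two-sided p-value ≈ 2·Φ(−3.285) = 0.0010.

z = -3.285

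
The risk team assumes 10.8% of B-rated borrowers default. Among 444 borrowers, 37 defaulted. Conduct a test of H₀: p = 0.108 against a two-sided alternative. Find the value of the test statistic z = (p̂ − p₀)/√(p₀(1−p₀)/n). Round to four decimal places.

p̂ = 37/444 = 0.083333.
SE = √(p₀(1−p₀)/n) = √(0.096336/444) = 0.014730.
z = (0.083333 − 0.108)/0.014730 = -0.024667/0.014730 = -1.6746.
Two-sided p-value ≈ 2·Φ(−1.675) = 0.0940.

z = -1.6746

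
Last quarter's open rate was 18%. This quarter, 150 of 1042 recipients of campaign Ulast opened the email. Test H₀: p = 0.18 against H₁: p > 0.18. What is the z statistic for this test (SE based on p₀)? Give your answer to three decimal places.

p̂ = 150/1042 = 0.14395.
Under H₀, SE = √(0.18·0.82/1042) = √(0.000141651) = 0.01190.
z = (0.14395 − 0.18)/0.01190 = -0.03605/0.01190 = -3.029.

z = -3.029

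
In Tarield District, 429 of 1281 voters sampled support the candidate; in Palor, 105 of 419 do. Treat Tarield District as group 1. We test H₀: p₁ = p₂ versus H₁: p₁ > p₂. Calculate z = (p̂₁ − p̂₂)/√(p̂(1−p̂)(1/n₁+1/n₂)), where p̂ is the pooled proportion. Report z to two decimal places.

z = 3.23

p̂₁ = 429/1281 ≈ 0.3349, p̂₂ = 105/419 ≈ 0.2506.
Pooled p̂ = (429+105)/(1281+419) = 534/1700 = 0.3141.
SE = √(p̂(1−p̂)(1/n₁+1/n₂)) = √(0.3141·0.6859·0.00316727) = √(0.000682382) = 0.0261.
z = (0.3349 − 0.2506)/0.0261 = 0.0843/0.0261 = 3.23.
p-value = P(Z > 3.227) ≈ 0.0006.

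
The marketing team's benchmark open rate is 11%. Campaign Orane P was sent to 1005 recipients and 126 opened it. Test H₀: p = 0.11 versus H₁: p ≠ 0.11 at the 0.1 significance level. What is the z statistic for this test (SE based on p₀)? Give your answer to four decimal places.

z = 1.5576

p̂ = 126/1005 = 0.1253731.
Standard error under H₀: √(0.11×0.89/1005) = 0.0098698.
z = (0.1253731 − 0.11)/0.0098698 = 0.0153731/0.0098698 = 1.5576.
p-value = 2·P(Z > 1.558) ≈ 0.1193. With α = 0.1, fail to reject H₀.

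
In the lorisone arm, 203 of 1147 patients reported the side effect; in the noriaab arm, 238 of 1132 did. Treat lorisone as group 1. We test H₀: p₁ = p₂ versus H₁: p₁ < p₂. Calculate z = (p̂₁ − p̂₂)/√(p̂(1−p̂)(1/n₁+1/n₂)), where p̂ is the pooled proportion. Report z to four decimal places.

p̂₁ = 203/1147 = 0.176983, p̂₂ = 238/1132 = 0.210247.
Pooled p̂ = (203+238)/(1147+1132) = 441/2279 = 0.193506.
SE = √(0.156061 × 0.00175523) = 0.016551.
z = (0.176983 − 0.210247)/0.016551 = -0.033264/0.016551 = -2.0098.
p-value = P(Z < -2.010) ≈ 0.0222.

z = -2.0098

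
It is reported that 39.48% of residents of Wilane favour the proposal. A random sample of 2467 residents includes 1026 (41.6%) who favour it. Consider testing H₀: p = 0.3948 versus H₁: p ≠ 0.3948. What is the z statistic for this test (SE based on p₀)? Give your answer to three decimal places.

p̂ = 1026/2467 ≈ 0.41589.
Standard error under H₀: √(0.3948×0.6052/2467) = 0.00984.
z = (0.41589 − 0.3948)/0.00984 = 0.02109/0.00984 = 2.143.
Two-sided p-value ≈ 2·Φ(−2.143) = 0.0321.

z = 2.143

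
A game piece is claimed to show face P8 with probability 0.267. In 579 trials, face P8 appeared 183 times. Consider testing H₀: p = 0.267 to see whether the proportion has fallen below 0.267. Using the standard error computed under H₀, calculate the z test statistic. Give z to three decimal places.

p̂ = 183/579 = 0.316062.
Standard error under H₀: √(0.267×0.733/579) = 0.018385.
z = (0.316062 − 0.267)/0.018385 = 0.049062/0.018385 = 2.669.
p-value = P(Z < 2.669) ≈ 0.9962.

z = 2.669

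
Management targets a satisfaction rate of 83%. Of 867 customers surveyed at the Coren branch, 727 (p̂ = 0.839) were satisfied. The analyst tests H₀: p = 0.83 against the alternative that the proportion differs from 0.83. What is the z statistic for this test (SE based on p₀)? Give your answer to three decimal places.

p̂ = 727/867 ≈ 0.83852.
SE = √(p₀(1−p₀)/n) = √(0.1411/867) = 0.01276.
z = (0.83852 − 0.83)/0.01276 = 0.00852/0.01276 = 0.668.
p-value = 2·P(Z > 0.668) ≈ 0.5040.

z = 0.668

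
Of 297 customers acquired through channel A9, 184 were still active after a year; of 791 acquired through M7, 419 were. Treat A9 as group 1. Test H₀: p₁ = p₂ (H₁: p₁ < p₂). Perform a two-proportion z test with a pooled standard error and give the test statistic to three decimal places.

p̂₁ = 184/297 ≈ 0.61953, p̂₂ = 419/791 ≈ 0.52971.
Pooled p̂ = (184+419)/(297+791) = 603/1088 = 0.55423.
SE = √(0.247059 × 0.00463123) = 0.03383.
z = (0.61953 − 0.52971)/0.03383 = 0.08982/0.03383 = 2.655.
p-value = P(Z < 2.655) ≈ 0.9960.

z = 2.655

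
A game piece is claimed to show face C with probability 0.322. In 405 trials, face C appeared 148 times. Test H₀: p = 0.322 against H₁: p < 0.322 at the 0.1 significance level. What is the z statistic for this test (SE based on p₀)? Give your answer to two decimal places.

z = 1.87

p̂ = 148/405 = 0.3654.
Standard error under H₀: √(0.322×0.678/405) = 0.0232.
z = (0.3654 − 0.322)/0.0232 = 0.0434/0.0232 = 1.87.
p-value = P(Z < 1.871) ≈ 0.9693, so at α = 0.1 we fail to reject H₀.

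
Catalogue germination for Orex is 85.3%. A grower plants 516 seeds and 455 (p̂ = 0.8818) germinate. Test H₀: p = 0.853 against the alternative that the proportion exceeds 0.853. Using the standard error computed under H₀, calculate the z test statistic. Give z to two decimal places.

p̂ = 455/516 = 0.8818.
Under H₀, SE = √(0.853·0.147/516) = √(0.000243006) = 0.0156.
z = (0.8818 − 0.853)/0.0156 = 0.0288/0.0156 = 1.85.
p-value = P(Z > 1.846) ≈ 0.0324.

z = 1.85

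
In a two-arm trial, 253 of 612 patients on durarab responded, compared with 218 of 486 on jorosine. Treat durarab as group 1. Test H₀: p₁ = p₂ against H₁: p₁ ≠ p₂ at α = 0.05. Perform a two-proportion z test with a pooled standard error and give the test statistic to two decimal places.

p̂₁ = 253/612 ≈ 0.4134, p̂₂ = 218/486 ≈ 0.4486.
Pooled p̂ = (253+218)/(612+486) = 471/1098 = 0.4290.
SE = √(0.244954 × 0.0036916) = 0.0301.
z = (0.4134 − 0.4486)/0.0301 = -0.0352/0.0301 = -1.17.
Two-sided p-value ≈ 2·Φ(−1.169) = 0.2423. With α = 0.05, fail to reject H₀.

z = -1.17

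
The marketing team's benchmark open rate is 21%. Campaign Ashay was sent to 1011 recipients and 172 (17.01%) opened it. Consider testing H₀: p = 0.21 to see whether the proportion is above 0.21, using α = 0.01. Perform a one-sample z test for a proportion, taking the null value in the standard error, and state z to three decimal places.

p̂ = 172/1011 ≈ 0.1701286.
Standard error under H₀: √(0.21×0.79/1011) = 0.0128100.
z = (0.1701286 − 0.21)/0.0128100 = -0.0398714/0.0128100 = -3.113.
p-value = P(Z > -3.113) ≈ 0.9991, so at α = 0.01 we fail to reject H₀.

z = -3.113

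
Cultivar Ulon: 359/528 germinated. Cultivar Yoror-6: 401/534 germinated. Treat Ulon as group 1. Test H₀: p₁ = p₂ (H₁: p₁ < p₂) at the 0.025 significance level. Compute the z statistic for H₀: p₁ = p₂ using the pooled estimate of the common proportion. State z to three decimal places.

z = -2.565

p̂₁ = 359/528 = 0.67992, p̂₂ = 401/534 = 0.75094.
Pooled p̂ = (359+401)/(528+534) = 760/1062 = 0.71563.
SE = √(0.203503 × 0.0037666) = 0.02769.
z = (0.67992 − 0.75094)/0.02769 = -0.07102/0.02769 = -2.565.
p-value = P(Z < -2.565) ≈ 0.0052; since p < α = 0.025, reject H₀.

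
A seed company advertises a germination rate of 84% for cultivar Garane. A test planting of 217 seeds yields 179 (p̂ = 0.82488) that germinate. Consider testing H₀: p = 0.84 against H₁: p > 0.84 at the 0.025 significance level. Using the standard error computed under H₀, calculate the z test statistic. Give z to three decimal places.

p̂ = 179/217 = 0.82488.
Under H₀, SE = √(0.84·0.16/217) = √(0.000619355) = 0.02489.
z = (0.82488 − 0.84)/0.02489 = -0.01512/0.02489 = -0.607.
p-value = P(Z > -0.607) ≈ 0.7282; since p > α = 0.025, fail to reject H₀.

z = -0.607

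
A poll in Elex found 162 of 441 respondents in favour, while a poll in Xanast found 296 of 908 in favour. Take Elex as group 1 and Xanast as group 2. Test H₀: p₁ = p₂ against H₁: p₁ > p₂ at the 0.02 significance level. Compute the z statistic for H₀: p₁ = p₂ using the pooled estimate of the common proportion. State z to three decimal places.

p̂₁ = 162/441 ≈ 0.36735, p̂₂ = 296/908 ≈ 0.32599.
Pooled p̂ = (162+296)/(441+908) = 458/1349 = 0.33951.
SE = √(0.224243 × 0.0033689) = 0.02749.
z = (0.36735 − 0.32599)/0.02749 = 0.04136/0.02749 = 1.505.
p-value = P(Z > 1.505) ≈ 0.0662; since p > α = 0.02, fail to reject H₀.

z = 1.505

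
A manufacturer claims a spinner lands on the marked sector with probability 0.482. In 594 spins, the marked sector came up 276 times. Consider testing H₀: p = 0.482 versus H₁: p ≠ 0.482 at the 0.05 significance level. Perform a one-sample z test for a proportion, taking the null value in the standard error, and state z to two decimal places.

p̂ = 276/594 ≈ 0.4646.
SE = √(p₀(1−p₀)/n) = √(0.24968/594) = 0.0205.
z = (0.4646 − 0.482)/0.0205 = -0.0174/0.0205 = -0.85.
p-value = 2·P(Z > 0.846) ≈ 0.3973, so at α = 0.05 we fail to reject H₀.

z = -0.85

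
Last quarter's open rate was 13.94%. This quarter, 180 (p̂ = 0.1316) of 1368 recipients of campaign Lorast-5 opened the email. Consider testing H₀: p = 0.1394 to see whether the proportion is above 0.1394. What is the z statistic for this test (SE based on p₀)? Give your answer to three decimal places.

p̂ = 180/1368 = 0.13158.
Standard error under H₀: √(0.1394×0.8606/1368) = 0.00936.
z = (0.13158 − 0.1394)/0.00936 = -0.00782/0.00936 = -0.835.

z = -0.835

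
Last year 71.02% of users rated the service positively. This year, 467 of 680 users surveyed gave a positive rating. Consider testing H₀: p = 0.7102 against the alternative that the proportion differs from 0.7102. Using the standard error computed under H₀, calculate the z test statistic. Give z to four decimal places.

p̂ = 467/680 = 0.686765.
Standard error under H₀: √(0.7102×0.2898/680) = 0.017397.
z = (0.686765 − 0.7102)/0.017397 = -0.023435/0.017397 = -1.3471.

z = -1.3471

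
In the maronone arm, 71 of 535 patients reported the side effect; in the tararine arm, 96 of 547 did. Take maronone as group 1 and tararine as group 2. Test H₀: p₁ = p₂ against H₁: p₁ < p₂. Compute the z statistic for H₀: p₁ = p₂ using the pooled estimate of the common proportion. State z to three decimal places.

z = -1.948

p̂₁ = 71/535 = 0.13271, p̂₂ = 96/547 = 0.17550.
Pooled p̂ = (71+96)/(535+547) = 167/1082 = 0.15434.
SE = √(p̂(1−p̂)(1/n₁+1/n₂)) = √(0.15434·0.84566·0.00369731) = √(0.00048258) = 0.02197.
z = (0.13271 − 0.17550)/0.02197 = -0.04279/0.02197 = -1.948.
p-value = P(Z < -1.948) ≈ 0.0257.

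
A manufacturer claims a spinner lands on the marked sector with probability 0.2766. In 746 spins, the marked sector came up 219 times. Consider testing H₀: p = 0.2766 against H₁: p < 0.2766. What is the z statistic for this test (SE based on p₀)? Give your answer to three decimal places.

z = 1.036

p̂ = 219/746 = 0.29357.
SE = √(p₀(1−p₀)/n) = √(0.20009/746) = 0.01638.
z = (0.29357 − 0.2766)/0.01638 = 0.01697/0.01638 = 1.036.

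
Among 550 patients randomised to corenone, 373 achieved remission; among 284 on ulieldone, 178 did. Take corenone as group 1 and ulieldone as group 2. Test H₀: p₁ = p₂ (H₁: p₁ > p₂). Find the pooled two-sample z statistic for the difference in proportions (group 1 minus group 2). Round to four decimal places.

p̂₁ = 373/550 = 0.6781818, p̂₂ = 178/284 = 0.6267606.
Pooled p̂ = (373+178)/(550+284) = 551/834 = 0.6606715.
SE = √(0.224185 × 0.00533931) = 0.0345976.
z = (0.6781818 − 0.6267606)/0.0345976 = 0.0514212/0.0345976 = 1.4863.

z = 1.4863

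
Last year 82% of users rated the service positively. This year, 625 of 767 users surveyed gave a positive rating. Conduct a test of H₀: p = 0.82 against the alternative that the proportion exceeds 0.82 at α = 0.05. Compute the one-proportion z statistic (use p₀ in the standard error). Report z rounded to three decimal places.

p̂ = 625/767 = 0.814863.
SE = √(p₀(1−p₀)/n) = √(0.1476/767) = 0.013872.
z = (0.814863 − 0.82)/0.013872 = -0.005137/0.013872 = -0.370.
p-value = P(Z > -0.370) ≈ 0.6444; since p > α = 0.05, fail to reject H₀.

z = -0.370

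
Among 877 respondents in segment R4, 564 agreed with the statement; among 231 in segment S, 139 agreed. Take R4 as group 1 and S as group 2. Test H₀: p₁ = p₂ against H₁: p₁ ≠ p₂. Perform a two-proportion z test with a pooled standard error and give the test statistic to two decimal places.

p̂₁ = 564/877 ≈ 0.6431, p̂₂ = 139/231 ≈ 0.6017.
Pooled p̂ = (564+139)/(877+231) = 703/1108 = 0.6345.
SE = √(0.231916 × 0.00546926) = 0.0356.
z = (0.6431 − 0.6017)/0.0356 = 0.0414/0.0356 = 1.16.

z = 1.16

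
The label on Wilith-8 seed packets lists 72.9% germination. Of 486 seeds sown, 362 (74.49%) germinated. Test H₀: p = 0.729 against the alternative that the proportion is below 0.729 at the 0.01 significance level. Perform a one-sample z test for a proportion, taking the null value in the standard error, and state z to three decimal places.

z = 0.786

p̂ = 362/486 ≈ 0.744856.
Standard error under H₀: √(0.729×0.271/486) = 0.020162.
z = (0.744856 − 0.729)/0.020162 = 0.015856/0.020162 = 0.786.
p-value = P(Z < 0.786) ≈ 0.7842. With α = 0.01, fail to reject H₀.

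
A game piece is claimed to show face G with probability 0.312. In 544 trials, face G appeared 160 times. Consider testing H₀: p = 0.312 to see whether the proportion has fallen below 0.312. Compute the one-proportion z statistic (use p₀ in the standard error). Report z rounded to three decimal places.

p̂ = 160/544 = 0.29412.
Standard error under H₀: √(0.312×0.688/544) = 0.01986.
z = (0.29412 − 0.312)/0.01986 = -0.01788/0.01986 = -0.900.
p-value = P(Z < -0.900) ≈ 0.1840.

z = -0.900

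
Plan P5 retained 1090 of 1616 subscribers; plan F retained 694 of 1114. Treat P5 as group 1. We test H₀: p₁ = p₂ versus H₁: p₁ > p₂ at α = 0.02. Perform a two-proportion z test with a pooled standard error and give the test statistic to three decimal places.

p̂₁ = 1090/1616 ≈ 0.67450, p̂₂ = 694/1114 ≈ 0.62298.
Pooled p̂ = (1090+694)/(1616+1114) = 1784/2730 = 0.65348.
SE = √(p̂(1−p̂)(1/n₁+1/n₂)) = √(0.65348·0.34652·0.00151648) = √(0.000343397) = 0.01853.
z = (0.67450 − 0.62298)/0.01853 = 0.05152/0.01853 = 2.780.
p-value = P(Z > 2.780) ≈ 0.0027. With α = 0.02, reject H₀.

z = 2.780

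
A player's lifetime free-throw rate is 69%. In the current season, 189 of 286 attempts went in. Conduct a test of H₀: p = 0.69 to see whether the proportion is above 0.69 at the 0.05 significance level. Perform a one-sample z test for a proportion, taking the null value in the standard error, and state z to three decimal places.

z = -1.066

p̂ = 189/286 = 0.66084.
Under H₀, SE = √(0.69·0.31/286) = √(0.000747902) = 0.02735.
z = (0.66084 − 0.69)/0.02735 = -0.02916/0.02735 = -1.066.
p-value = P(Z > -1.066) ≈ 0.8569; since p > α = 0.05, fail to reject H₀.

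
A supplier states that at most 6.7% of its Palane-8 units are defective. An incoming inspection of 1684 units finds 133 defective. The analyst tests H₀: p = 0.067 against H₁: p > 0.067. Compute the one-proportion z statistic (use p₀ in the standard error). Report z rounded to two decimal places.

p̂ = 133/1684 = 0.0790.
SE = √(p₀(1−p₀)/n) = √(0.062511/1684) = 0.0061.
z = (0.0790 − 0.067)/0.0061 = 0.0120/0.0061 = 1.97.

z = 1.97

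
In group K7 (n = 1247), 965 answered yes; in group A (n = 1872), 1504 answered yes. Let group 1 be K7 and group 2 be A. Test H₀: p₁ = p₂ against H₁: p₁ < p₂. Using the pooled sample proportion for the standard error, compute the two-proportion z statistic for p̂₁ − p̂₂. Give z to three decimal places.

z = -1.991

p̂₁ = 965/1247 ≈ 0.77386, p̂₂ = 1504/1872 ≈ 0.80342.
Pooled p̂ = (965+1504)/(1247+1872) = 2469/3119 = 0.79160.
SE = √(0.16497 × 0.00133611) = 0.01485.
z = (0.77386 − 0.80342)/0.01485 = -0.02956/0.01485 = -1.991.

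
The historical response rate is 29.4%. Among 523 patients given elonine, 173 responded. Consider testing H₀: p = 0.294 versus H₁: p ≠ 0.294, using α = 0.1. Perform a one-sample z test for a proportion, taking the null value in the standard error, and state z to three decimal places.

z = 1.846

p̂ = 173/523 ≈ 0.33078.
SE = √(p₀(1−p₀)/n) = √(0.20756/523) = 0.01992.
z = (0.33078 − 0.294)/0.01992 = 0.03678/0.01992 = 1.846.
Two-sided p-value ≈ 2·Φ(−1.846) = 0.0648, so at α = 0.1 we reject H₀.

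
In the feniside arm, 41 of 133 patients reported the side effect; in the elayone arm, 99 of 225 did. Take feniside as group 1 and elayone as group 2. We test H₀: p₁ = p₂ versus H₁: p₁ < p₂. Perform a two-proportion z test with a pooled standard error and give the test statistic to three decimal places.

p̂₁ = 41/133 ≈ 0.30827, p̂₂ = 99/225 ≈ 0.44000.
Pooled p̂ = (41+99)/(133+225) = 140/358 = 0.39106.
SE = √(p̂(1−p̂)(1/n₁+1/n₂)) = √(0.39106·0.60894·0.0119632) = √(0.00284884) = 0.05337.
z = (0.30827 − 0.44000)/0.05337 = -0.13173/0.05337 = -2.468.

z = -2.468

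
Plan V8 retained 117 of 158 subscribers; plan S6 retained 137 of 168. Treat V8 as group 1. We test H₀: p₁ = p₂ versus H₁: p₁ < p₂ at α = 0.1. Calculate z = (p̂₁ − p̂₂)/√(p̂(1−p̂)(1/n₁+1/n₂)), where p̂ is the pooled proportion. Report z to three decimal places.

z = -1.631

p̂₁ = 117/158 ≈ 0.74051, p̂₂ = 137/168 ≈ 0.81548.
Pooled p̂ = (117+137)/(158+168) = 254/326 = 0.77914.
SE = √(p̂(1−p̂)(1/n₁+1/n₂)) = √(0.77914·0.22086·0.0122815) = √(0.0021134) = 0.04597.
z = (0.74051 − 0.81548)/0.04597 = -0.07497/0.04597 = -1.631.
p-value = P(Z < -1.631) ≈ 0.0515, so at α = 0.1 we reject H₀.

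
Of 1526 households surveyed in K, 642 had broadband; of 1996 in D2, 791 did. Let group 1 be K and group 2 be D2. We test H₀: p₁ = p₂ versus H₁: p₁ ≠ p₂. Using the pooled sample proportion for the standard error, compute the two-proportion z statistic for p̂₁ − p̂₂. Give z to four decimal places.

p̂₁ = 642/1526 = 0.4207077, p̂₂ = 791/1996 = 0.3962926.
Pooled p̂ = (642+791)/(1526+1996) = 1433/3522 = 0.4068711.
SE = √(0.241327 × 0.00115631) = 0.0167048.
z = (0.4207077 − 0.3962926)/0.0167048 = 0.0244151/0.0167048 = 1.4616.

z = 1.4616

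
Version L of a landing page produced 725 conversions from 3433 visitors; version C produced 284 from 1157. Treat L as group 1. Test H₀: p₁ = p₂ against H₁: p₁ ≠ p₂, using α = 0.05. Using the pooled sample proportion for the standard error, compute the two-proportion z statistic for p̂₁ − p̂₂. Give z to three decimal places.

z = -2.435

p̂₁ = 725/3433 ≈ 0.211186, p̂₂ = 284/1157 ≈ 0.245462.
Pooled p̂ = (725+284)/(3433+1157) = 1009/4590 = 0.219826.
SE = √(p̂(1−p̂)(1/n₁+1/n₂)) = √(0.219826·0.780174·0.00115559) = √(0.000198187) = 0.014078.
z = (0.211186 − 0.245462)/0.014078 = -0.034276/0.014078 = -2.435.
Two-sided p-value ≈ 2·Φ(−2.435) = 0.0149, so at α = 0.05 we reject H₀.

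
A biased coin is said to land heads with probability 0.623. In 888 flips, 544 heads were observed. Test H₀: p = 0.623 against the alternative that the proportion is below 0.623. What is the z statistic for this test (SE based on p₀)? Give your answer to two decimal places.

p̂ = 544/888 ≈ 0.6126.
Standard error under H₀: √(0.623×0.377/888) = 0.0163.
z = (0.6126 − 0.623)/0.0163 = -0.0104/0.0163 = -0.64.

z = -0.64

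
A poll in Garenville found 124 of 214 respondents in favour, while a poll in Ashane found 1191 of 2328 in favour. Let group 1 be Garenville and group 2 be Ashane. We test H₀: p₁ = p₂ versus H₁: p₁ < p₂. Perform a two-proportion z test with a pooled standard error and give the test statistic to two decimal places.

z = 1.90

p̂₁ = 124/214 ≈ 0.5794, p̂₂ = 1191/2328 ≈ 0.5116.
Pooled p̂ = (124+1191)/(214+2328) = 1315/2542 = 0.5173.
SE = √(0.2497 × 0.00510245) = 0.0357.
z = (0.5794 − 0.5116)/0.0357 = 0.0678/0.0357 = 1.90.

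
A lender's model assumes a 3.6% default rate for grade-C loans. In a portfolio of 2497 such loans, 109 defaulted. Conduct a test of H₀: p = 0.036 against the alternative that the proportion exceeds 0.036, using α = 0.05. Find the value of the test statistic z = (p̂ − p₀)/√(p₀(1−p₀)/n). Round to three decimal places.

p̂ = 109/2497 ≈ 0.043652.
Standard error under H₀: √(0.036×0.964/2497) = 0.003728.
z = (0.043652 − 0.036)/0.003728 = 0.007652/0.003728 = 2.053.
p-value = P(Z > 2.053) ≈ 0.0201, so at α = 0.05 we reject H₀.

z = 2.053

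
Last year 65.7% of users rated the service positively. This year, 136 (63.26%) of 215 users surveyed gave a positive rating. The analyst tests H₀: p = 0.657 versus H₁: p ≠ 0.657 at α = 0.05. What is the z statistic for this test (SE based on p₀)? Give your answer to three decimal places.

p̂ = 136/215 = 0.63256.
Standard error under H₀: √(0.657×0.343/215) = 0.03238.
z = (0.63256 − 0.657)/0.03238 = -0.02444/0.03238 = -0.755.
p-value = 2·P(Z > 0.755) ≈ 0.4503, so at α = 0.05 we fail to reject H₀.

z = -0.755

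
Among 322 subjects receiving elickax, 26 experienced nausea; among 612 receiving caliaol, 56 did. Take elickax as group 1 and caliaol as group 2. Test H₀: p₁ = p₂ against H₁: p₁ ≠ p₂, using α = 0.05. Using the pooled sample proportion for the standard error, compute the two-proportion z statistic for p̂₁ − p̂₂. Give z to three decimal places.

z = -0.552

p̂₁ = 26/322 = 0.08075, p̂₂ = 56/612 = 0.09150.
Pooled p̂ = (26+56)/(322+612) = 82/934 = 0.08779.
SE = √(0.0800866 × 0.00473958) = 0.01948.
z = (0.08075 − 0.09150)/0.01948 = -0.01075/0.01948 = -0.552.
Two-sided p-value ≈ 2·Φ(−0.552) = 0.5808, so at α = 0.05 we fail to reject H₀.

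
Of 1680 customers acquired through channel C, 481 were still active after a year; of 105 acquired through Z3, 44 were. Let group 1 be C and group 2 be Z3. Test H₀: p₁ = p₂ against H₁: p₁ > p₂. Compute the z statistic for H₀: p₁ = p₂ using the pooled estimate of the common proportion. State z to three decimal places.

z = -2.896

p̂₁ = 481/1680 ≈ 0.28631, p̂₂ = 44/105 ≈ 0.41905.
Pooled p̂ = (481+44)/(1680+105) = 525/1785 = 0.29412.
SE = √(0.207612 × 0.010119) = 0.04583.
z = (0.28631 − 0.41905)/0.04583 = -0.13274/0.04583 = -2.896.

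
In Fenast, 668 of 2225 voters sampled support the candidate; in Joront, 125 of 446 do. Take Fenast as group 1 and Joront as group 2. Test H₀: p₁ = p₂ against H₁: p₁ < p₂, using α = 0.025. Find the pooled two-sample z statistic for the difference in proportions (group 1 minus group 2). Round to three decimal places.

p̂₁ = 668/2225 ≈ 0.30022, p̂₂ = 125/446 ≈ 0.28027.
Pooled p̂ = (668+125)/(2225+446) = 793/2671 = 0.29689.
SE = √(p̂(1−p̂)(1/n₁+1/n₂)) = √(0.29689·0.70311·0.00269159) = √(0.000561862) = 0.02370.
z = (0.30022 − 0.28027)/0.02370 = 0.01995/0.02370 = 0.842.
p-value = P(Z < 0.842) ≈ 0.8001. With α = 0.025, fail to reject H₀.

z = 0.842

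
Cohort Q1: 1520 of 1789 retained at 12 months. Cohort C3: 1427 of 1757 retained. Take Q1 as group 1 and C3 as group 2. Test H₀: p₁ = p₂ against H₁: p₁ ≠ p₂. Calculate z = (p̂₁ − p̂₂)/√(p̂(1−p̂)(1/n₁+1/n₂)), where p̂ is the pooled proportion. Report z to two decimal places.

p̂₁ = 1520/1789 = 0.84964, p̂₂ = 1427/1757 = 0.81218.
Pooled p̂ = (1520+1427)/(1789+1757) = 2947/3546 = 0.83108.
SE = √(p̂(1−p̂)(1/n₁+1/n₂)) = √(0.83108·0.16892·0.00112812) = √(0.000158375) = 0.01258.
z = (0.84964 − 0.81218)/0.01258 = 0.03746/0.01258 = 2.98.
p-value = 2·P(Z > 2.976) ≈ 0.0029.

z = 2.98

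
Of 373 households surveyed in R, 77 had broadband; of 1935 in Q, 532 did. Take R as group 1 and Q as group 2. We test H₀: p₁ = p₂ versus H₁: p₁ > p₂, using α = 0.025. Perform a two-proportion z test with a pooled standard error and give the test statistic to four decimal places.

p̂₁ = 77/373 ≈ 0.2064343, p̂₂ = 532/1935 ≈ 0.2749354.
Pooled p̂ = (77+532)/(373+1935) = 609/2308 = 0.2638648.
SE = √(0.19424 × 0.00319776) = 0.0249226.
z = (0.2064343 − 0.2749354)/0.0249226 = -0.0685011/0.0249226 = -2.7486.
p-value = P(Z > -2.749) ≈ 0.9970; since p > α = 0.025, fail to reject H₀.

z = -2.7486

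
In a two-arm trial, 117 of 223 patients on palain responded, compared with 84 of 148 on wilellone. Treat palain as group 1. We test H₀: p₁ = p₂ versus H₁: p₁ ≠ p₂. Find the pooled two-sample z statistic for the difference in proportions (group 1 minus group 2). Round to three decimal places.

z = -0.812

p̂₁ = 117/223 ≈ 0.52466, p̂₂ = 84/148 ≈ 0.56757.
Pooled p̂ = (117+84)/(223+148) = 201/371 = 0.54178.
SE = √(p̂(1−p̂)(1/n₁+1/n₂)) = √(0.54178·0.45822·0.0112411) = √(0.00279064) = 0.05283.
z = (0.52466 − 0.56757)/0.05283 = -0.04291/0.05283 = -0.812.
Two-sided p-value ≈ 2·Φ(−0.812) = 0.4167.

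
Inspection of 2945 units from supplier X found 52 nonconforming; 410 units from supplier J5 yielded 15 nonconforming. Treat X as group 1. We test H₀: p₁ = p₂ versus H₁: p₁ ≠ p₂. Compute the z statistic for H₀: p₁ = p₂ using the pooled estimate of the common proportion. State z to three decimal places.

z = -2.567

p̂₁ = 52/2945 ≈ 0.017657, p̂₂ = 15/410 ≈ 0.036585.
Pooled p̂ = (52+15)/(2945+410) = 67/3355 = 0.019970.
SE = √(p̂(1−p̂)(1/n₁+1/n₂)) = √(0.019970·0.980030·0.00277858) = √(5.43807e-05) = 0.007374.
z = (0.017657 − 0.036585)/0.007374 = -0.018928/0.007374 = -2.567.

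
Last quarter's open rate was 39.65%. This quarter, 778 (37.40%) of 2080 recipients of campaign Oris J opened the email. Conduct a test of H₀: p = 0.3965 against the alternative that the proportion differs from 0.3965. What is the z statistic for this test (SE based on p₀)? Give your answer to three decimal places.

p̂ = 778/2080 = 0.374038.
SE = √(p₀(1−p₀)/n) = √(0.23929/2080) = 0.010726.
z = (0.374038 − 0.3965)/0.010726 = -0.022462/0.010726 = -2.094.
p-value = 2·P(Z > 2.094) ≈ 0.0362.

z = -2.094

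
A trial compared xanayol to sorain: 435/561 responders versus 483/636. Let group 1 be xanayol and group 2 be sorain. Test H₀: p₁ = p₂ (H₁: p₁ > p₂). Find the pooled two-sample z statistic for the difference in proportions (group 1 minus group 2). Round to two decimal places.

p̂₁ = 435/561 = 0.7754, p̂₂ = 483/636 = 0.7594.
Pooled p̂ = (435+483)/(561+636) = 918/1197 = 0.7669.
SE = √(0.178755 × 0.00335486) = 0.0245.
z = (0.7754 − 0.7594)/0.0245 = 0.0160/0.0245 = 0.65.
p-value = P(Z > 0.652) ≈ 0.2572.

z = 0.65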